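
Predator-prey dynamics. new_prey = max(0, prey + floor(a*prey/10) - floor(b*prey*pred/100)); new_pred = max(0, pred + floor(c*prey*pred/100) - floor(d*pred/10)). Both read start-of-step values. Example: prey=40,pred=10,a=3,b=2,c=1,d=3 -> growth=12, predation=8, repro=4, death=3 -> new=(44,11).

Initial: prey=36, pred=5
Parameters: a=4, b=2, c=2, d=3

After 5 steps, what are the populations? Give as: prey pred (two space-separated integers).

Step 1: prey: 36+14-3=47; pred: 5+3-1=7
Step 2: prey: 47+18-6=59; pred: 7+6-2=11
Step 3: prey: 59+23-12=70; pred: 11+12-3=20
Step 4: prey: 70+28-28=70; pred: 20+28-6=42
Step 5: prey: 70+28-58=40; pred: 42+58-12=88

Answer: 40 88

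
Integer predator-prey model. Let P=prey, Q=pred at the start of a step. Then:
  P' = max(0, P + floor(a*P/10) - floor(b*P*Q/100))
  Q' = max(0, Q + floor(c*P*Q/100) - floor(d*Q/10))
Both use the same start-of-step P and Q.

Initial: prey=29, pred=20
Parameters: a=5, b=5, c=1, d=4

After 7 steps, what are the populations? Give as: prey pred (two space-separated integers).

Step 1: prey: 29+14-29=14; pred: 20+5-8=17
Step 2: prey: 14+7-11=10; pred: 17+2-6=13
Step 3: prey: 10+5-6=9; pred: 13+1-5=9
Step 4: prey: 9+4-4=9; pred: 9+0-3=6
Step 5: prey: 9+4-2=11; pred: 6+0-2=4
Step 6: prey: 11+5-2=14; pred: 4+0-1=3
Step 7: prey: 14+7-2=19; pred: 3+0-1=2

Answer: 19 2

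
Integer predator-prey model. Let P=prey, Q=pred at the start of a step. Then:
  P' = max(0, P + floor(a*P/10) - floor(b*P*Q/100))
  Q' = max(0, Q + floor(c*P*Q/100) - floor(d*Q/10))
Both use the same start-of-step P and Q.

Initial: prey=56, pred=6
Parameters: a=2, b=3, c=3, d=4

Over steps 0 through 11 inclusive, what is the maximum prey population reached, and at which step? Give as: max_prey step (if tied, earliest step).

Step 1: prey: 56+11-10=57; pred: 6+10-2=14
Step 2: prey: 57+11-23=45; pred: 14+23-5=32
Step 3: prey: 45+9-43=11; pred: 32+43-12=63
Step 4: prey: 11+2-20=0; pred: 63+20-25=58
Step 5: prey: 0+0-0=0; pred: 58+0-23=35
Step 6: prey: 0+0-0=0; pred: 35+0-14=21
Step 7: prey: 0+0-0=0; pred: 21+0-8=13
Step 8: prey: 0+0-0=0; pred: 13+0-5=8
Step 9: prey: 0+0-0=0; pred: 8+0-3=5
Step 10: prey: 0+0-0=0; pred: 5+0-2=3
Step 11: prey: 0+0-0=0; pred: 3+0-1=2
Max prey = 57 at step 1

Answer: 57 1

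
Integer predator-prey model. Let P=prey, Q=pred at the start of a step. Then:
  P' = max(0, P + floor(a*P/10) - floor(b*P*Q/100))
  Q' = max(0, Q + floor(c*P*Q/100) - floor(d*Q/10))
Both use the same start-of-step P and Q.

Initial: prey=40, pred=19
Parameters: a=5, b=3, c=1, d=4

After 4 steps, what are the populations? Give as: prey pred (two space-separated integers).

Answer: 33 17

Derivation:
Step 1: prey: 40+20-22=38; pred: 19+7-7=19
Step 2: prey: 38+19-21=36; pred: 19+7-7=19
Step 3: prey: 36+18-20=34; pred: 19+6-7=18
Step 4: prey: 34+17-18=33; pred: 18+6-7=17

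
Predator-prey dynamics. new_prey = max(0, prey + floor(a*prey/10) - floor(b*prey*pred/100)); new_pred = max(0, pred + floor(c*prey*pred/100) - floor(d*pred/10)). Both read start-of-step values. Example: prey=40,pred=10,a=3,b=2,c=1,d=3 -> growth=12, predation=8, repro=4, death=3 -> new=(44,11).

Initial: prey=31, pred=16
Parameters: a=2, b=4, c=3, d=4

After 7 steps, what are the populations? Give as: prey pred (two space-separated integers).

Answer: 0 3

Derivation:
Step 1: prey: 31+6-19=18; pred: 16+14-6=24
Step 2: prey: 18+3-17=4; pred: 24+12-9=27
Step 3: prey: 4+0-4=0; pred: 27+3-10=20
Step 4: prey: 0+0-0=0; pred: 20+0-8=12
Step 5: prey: 0+0-0=0; pred: 12+0-4=8
Step 6: prey: 0+0-0=0; pred: 8+0-3=5
Step 7: prey: 0+0-0=0; pred: 5+0-2=3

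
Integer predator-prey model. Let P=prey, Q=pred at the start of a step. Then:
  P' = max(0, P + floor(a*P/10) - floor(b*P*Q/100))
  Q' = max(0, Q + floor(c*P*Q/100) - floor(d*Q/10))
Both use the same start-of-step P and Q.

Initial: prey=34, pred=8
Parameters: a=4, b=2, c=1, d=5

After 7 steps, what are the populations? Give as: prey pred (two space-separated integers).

Step 1: prey: 34+13-5=42; pred: 8+2-4=6
Step 2: prey: 42+16-5=53; pred: 6+2-3=5
Step 3: prey: 53+21-5=69; pred: 5+2-2=5
Step 4: prey: 69+27-6=90; pred: 5+3-2=6
Step 5: prey: 90+36-10=116; pred: 6+5-3=8
Step 6: prey: 116+46-18=144; pred: 8+9-4=13
Step 7: prey: 144+57-37=164; pred: 13+18-6=25

Answer: 164 25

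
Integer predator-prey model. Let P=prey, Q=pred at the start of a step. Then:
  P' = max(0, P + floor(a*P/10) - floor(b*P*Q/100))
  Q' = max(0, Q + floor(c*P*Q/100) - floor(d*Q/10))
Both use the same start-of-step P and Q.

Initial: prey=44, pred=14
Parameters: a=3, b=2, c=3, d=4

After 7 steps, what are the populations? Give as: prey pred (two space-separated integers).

Answer: 0 17

Derivation:
Step 1: prey: 44+13-12=45; pred: 14+18-5=27
Step 2: prey: 45+13-24=34; pred: 27+36-10=53
Step 3: prey: 34+10-36=8; pred: 53+54-21=86
Step 4: prey: 8+2-13=0; pred: 86+20-34=72
Step 5: prey: 0+0-0=0; pred: 72+0-28=44
Step 6: prey: 0+0-0=0; pred: 44+0-17=27
Step 7: prey: 0+0-0=0; pred: 27+0-10=17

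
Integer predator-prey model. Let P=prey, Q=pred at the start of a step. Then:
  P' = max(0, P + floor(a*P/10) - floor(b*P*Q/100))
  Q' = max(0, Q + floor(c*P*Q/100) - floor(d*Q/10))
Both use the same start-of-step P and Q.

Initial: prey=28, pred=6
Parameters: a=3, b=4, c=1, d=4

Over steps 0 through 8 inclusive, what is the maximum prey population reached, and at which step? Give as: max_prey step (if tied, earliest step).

Answer: 71 8

Derivation:
Step 1: prey: 28+8-6=30; pred: 6+1-2=5
Step 2: prey: 30+9-6=33; pred: 5+1-2=4
Step 3: prey: 33+9-5=37; pred: 4+1-1=4
Step 4: prey: 37+11-5=43; pred: 4+1-1=4
Step 5: prey: 43+12-6=49; pred: 4+1-1=4
Step 6: prey: 49+14-7=56; pred: 4+1-1=4
Step 7: prey: 56+16-8=64; pred: 4+2-1=5
Step 8: prey: 64+19-12=71; pred: 5+3-2=6
Max prey = 71 at step 8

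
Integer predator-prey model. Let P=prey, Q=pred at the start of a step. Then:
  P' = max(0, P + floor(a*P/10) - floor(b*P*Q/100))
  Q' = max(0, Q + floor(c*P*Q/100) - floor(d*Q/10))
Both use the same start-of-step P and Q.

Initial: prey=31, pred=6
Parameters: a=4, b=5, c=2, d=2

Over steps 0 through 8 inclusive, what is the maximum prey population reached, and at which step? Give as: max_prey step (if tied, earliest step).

Step 1: prey: 31+12-9=34; pred: 6+3-1=8
Step 2: prey: 34+13-13=34; pred: 8+5-1=12
Step 3: prey: 34+13-20=27; pred: 12+8-2=18
Step 4: prey: 27+10-24=13; pred: 18+9-3=24
Step 5: prey: 13+5-15=3; pred: 24+6-4=26
Step 6: prey: 3+1-3=1; pred: 26+1-5=22
Step 7: prey: 1+0-1=0; pred: 22+0-4=18
Step 8: prey: 0+0-0=0; pred: 18+0-3=15
Max prey = 34 at step 1

Answer: 34 1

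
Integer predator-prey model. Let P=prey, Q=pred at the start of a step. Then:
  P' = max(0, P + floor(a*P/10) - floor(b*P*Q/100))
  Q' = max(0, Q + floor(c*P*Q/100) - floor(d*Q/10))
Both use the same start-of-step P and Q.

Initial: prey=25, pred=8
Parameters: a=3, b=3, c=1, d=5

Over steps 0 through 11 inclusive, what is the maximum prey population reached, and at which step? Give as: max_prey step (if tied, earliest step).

Answer: 130 11

Derivation:
Step 1: prey: 25+7-6=26; pred: 8+2-4=6
Step 2: prey: 26+7-4=29; pred: 6+1-3=4
Step 3: prey: 29+8-3=34; pred: 4+1-2=3
Step 4: prey: 34+10-3=41; pred: 3+1-1=3
Step 5: prey: 41+12-3=50; pred: 3+1-1=3
Step 6: prey: 50+15-4=61; pred: 3+1-1=3
Step 7: prey: 61+18-5=74; pred: 3+1-1=3
Step 8: prey: 74+22-6=90; pred: 3+2-1=4
Step 9: prey: 90+27-10=107; pred: 4+3-2=5
Step 10: prey: 107+32-16=123; pred: 5+5-2=8
Step 11: prey: 123+36-29=130; pred: 8+9-4=13
Max prey = 130 at step 11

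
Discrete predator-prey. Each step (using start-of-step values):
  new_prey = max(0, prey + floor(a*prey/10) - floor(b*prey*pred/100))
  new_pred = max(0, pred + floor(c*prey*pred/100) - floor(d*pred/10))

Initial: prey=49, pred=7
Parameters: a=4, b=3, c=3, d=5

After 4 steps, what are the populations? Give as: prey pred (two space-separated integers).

Step 1: prey: 49+19-10=58; pred: 7+10-3=14
Step 2: prey: 58+23-24=57; pred: 14+24-7=31
Step 3: prey: 57+22-53=26; pred: 31+53-15=69
Step 4: prey: 26+10-53=0; pred: 69+53-34=88

Answer: 0 88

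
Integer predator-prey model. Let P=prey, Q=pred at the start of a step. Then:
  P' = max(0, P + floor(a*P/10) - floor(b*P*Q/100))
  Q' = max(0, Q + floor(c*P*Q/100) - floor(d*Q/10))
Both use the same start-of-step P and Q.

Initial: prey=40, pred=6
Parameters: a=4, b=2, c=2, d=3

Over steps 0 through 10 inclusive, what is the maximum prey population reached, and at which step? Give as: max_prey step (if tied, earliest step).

Step 1: prey: 40+16-4=52; pred: 6+4-1=9
Step 2: prey: 52+20-9=63; pred: 9+9-2=16
Step 3: prey: 63+25-20=68; pred: 16+20-4=32
Step 4: prey: 68+27-43=52; pred: 32+43-9=66
Step 5: prey: 52+20-68=4; pred: 66+68-19=115
Step 6: prey: 4+1-9=0; pred: 115+9-34=90
Step 7: prey: 0+0-0=0; pred: 90+0-27=63
Step 8: prey: 0+0-0=0; pred: 63+0-18=45
Step 9: prey: 0+0-0=0; pred: 45+0-13=32
Step 10: prey: 0+0-0=0; pred: 32+0-9=23
Max prey = 68 at step 3

Answer: 68 3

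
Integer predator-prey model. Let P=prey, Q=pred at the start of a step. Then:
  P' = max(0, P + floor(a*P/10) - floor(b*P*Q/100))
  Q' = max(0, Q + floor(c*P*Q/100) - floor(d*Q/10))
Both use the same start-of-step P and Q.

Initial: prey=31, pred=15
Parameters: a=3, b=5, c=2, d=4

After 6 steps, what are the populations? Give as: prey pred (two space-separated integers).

Answer: 2 4

Derivation:
Step 1: prey: 31+9-23=17; pred: 15+9-6=18
Step 2: prey: 17+5-15=7; pred: 18+6-7=17
Step 3: prey: 7+2-5=4; pred: 17+2-6=13
Step 4: prey: 4+1-2=3; pred: 13+1-5=9
Step 5: prey: 3+0-1=2; pred: 9+0-3=6
Step 6: prey: 2+0-0=2; pred: 6+0-2=4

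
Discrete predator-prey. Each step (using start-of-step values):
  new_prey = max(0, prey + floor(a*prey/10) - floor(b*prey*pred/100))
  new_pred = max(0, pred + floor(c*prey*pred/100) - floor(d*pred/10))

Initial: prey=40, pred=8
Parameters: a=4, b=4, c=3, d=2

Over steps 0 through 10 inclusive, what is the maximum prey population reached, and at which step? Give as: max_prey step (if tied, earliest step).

Step 1: prey: 40+16-12=44; pred: 8+9-1=16
Step 2: prey: 44+17-28=33; pred: 16+21-3=34
Step 3: prey: 33+13-44=2; pred: 34+33-6=61
Step 4: prey: 2+0-4=0; pred: 61+3-12=52
Step 5: prey: 0+0-0=0; pred: 52+0-10=42
Step 6: prey: 0+0-0=0; pred: 42+0-8=34
Step 7: prey: 0+0-0=0; pred: 34+0-6=28
Step 8: prey: 0+0-0=0; pred: 28+0-5=23
Step 9: prey: 0+0-0=0; pred: 23+0-4=19
Step 10: prey: 0+0-0=0; pred: 19+0-3=16
Max prey = 44 at step 1

Answer: 44 1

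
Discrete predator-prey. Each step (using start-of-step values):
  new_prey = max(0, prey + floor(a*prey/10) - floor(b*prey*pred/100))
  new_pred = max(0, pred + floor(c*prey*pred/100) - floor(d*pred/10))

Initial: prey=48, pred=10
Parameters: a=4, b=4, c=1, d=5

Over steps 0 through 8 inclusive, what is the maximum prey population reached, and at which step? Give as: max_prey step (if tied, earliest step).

Answer: 58 6

Derivation:
Step 1: prey: 48+19-19=48; pred: 10+4-5=9
Step 2: prey: 48+19-17=50; pred: 9+4-4=9
Step 3: prey: 50+20-18=52; pred: 9+4-4=9
Step 4: prey: 52+20-18=54; pred: 9+4-4=9
Step 5: prey: 54+21-19=56; pred: 9+4-4=9
Step 6: prey: 56+22-20=58; pred: 9+5-4=10
Step 7: prey: 58+23-23=58; pred: 10+5-5=10
Step 8: prey: 58+23-23=58; pred: 10+5-5=10
Max prey = 58 at step 6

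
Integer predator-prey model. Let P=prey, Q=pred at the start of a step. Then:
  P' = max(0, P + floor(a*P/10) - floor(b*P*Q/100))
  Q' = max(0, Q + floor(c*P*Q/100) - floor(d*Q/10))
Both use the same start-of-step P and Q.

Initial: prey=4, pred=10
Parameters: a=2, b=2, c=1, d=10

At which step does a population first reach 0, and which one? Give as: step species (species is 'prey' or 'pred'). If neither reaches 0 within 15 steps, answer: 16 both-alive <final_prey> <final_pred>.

Answer: 1 pred

Derivation:
Step 1: prey: 4+0-0=4; pred: 10+0-10=0
First extinction: pred at step 1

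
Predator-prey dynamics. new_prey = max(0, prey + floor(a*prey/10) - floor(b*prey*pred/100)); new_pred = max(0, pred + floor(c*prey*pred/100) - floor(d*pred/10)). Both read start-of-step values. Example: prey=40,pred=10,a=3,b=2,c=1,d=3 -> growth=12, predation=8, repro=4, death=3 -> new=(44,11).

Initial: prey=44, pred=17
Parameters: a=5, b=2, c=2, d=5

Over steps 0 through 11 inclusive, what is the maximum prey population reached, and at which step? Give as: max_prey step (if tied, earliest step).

Step 1: prey: 44+22-14=52; pred: 17+14-8=23
Step 2: prey: 52+26-23=55; pred: 23+23-11=35
Step 3: prey: 55+27-38=44; pred: 35+38-17=56
Step 4: prey: 44+22-49=17; pred: 56+49-28=77
Step 5: prey: 17+8-26=0; pred: 77+26-38=65
Step 6: prey: 0+0-0=0; pred: 65+0-32=33
Step 7: prey: 0+0-0=0; pred: 33+0-16=17
Step 8: prey: 0+0-0=0; pred: 17+0-8=9
Step 9: prey: 0+0-0=0; pred: 9+0-4=5
Step 10: prey: 0+0-0=0; pred: 5+0-2=3
Step 11: prey: 0+0-0=0; pred: 3+0-1=2
Max prey = 55 at step 2

Answer: 55 2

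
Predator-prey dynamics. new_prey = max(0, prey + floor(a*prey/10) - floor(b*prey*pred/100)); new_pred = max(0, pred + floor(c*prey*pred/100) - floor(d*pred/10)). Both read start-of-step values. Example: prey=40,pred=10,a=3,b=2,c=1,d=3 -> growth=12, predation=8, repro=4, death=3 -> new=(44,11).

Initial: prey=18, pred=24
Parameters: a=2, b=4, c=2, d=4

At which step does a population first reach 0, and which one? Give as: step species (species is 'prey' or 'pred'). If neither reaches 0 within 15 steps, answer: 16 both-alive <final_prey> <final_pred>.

Answer: 16 both-alive 1 2

Derivation:
Step 1: prey: 18+3-17=4; pred: 24+8-9=23
Step 2: prey: 4+0-3=1; pred: 23+1-9=15
Step 3: prey: 1+0-0=1; pred: 15+0-6=9
Step 4: prey: 1+0-0=1; pred: 9+0-3=6
Step 5: prey: 1+0-0=1; pred: 6+0-2=4
Step 6: prey: 1+0-0=1; pred: 4+0-1=3
Step 7: prey: 1+0-0=1; pred: 3+0-1=2
Step 8: prey: 1+0-0=1; pred: 2+0-0=2
Steps 9-15: state stable at prey=1, pred=2 (no change)
No extinction within 15 steps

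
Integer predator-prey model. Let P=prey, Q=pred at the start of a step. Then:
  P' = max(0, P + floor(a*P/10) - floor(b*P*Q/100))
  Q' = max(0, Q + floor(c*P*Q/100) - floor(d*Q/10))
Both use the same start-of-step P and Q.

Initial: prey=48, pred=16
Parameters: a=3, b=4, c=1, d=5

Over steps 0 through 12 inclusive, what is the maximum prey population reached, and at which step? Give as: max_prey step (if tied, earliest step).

Answer: 97 12

Derivation:
Step 1: prey: 48+14-30=32; pred: 16+7-8=15
Step 2: prey: 32+9-19=22; pred: 15+4-7=12
Step 3: prey: 22+6-10=18; pred: 12+2-6=8
Step 4: prey: 18+5-5=18; pred: 8+1-4=5
Step 5: prey: 18+5-3=20; pred: 5+0-2=3
Step 6: prey: 20+6-2=24; pred: 3+0-1=2
Step 7: prey: 24+7-1=30; pred: 2+0-1=1
Step 8: prey: 30+9-1=38; pred: 1+0-0=1
Step 9: prey: 38+11-1=48; pred: 1+0-0=1
Step 10: prey: 48+14-1=61; pred: 1+0-0=1
Step 11: prey: 61+18-2=77; pred: 1+0-0=1
Step 12: prey: 77+23-3=97; pred: 1+0-0=1
Max prey = 97 at step 12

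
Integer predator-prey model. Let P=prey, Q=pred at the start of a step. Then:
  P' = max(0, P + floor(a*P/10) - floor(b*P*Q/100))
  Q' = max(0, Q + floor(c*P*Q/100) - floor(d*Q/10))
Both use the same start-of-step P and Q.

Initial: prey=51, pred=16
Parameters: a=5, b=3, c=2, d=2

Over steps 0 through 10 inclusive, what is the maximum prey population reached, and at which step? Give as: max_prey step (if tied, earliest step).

Step 1: prey: 51+25-24=52; pred: 16+16-3=29
Step 2: prey: 52+26-45=33; pred: 29+30-5=54
Step 3: prey: 33+16-53=0; pred: 54+35-10=79
Step 4: prey: 0+0-0=0; pred: 79+0-15=64
Step 5: prey: 0+0-0=0; pred: 64+0-12=52
Step 6: prey: 0+0-0=0; pred: 52+0-10=42
Step 7: prey: 0+0-0=0; pred: 42+0-8=34
Step 8: prey: 0+0-0=0; pred: 34+0-6=28
Step 9: prey: 0+0-0=0; pred: 28+0-5=23
Step 10: prey: 0+0-0=0; pred: 23+0-4=19
Max prey = 52 at step 1

Answer: 52 1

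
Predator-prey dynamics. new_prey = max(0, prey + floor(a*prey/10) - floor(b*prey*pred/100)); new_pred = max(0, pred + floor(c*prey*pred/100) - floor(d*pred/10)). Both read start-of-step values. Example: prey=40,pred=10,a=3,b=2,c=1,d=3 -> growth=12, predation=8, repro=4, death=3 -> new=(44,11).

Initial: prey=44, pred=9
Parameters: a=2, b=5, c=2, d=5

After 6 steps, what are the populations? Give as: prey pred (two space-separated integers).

Step 1: prey: 44+8-19=33; pred: 9+7-4=12
Step 2: prey: 33+6-19=20; pred: 12+7-6=13
Step 3: prey: 20+4-13=11; pred: 13+5-6=12
Step 4: prey: 11+2-6=7; pred: 12+2-6=8
Step 5: prey: 7+1-2=6; pred: 8+1-4=5
Step 6: prey: 6+1-1=6; pred: 5+0-2=3

Answer: 6 3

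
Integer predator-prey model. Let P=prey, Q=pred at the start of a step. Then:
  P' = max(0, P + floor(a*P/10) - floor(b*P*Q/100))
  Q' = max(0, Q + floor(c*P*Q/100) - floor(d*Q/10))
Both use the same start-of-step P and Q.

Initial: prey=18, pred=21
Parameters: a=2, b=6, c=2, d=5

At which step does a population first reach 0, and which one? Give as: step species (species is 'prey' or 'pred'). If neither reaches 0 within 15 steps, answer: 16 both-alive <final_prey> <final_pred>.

Step 1: prey: 18+3-22=0; pred: 21+7-10=18
First extinction: prey at step 1

Answer: 1 prey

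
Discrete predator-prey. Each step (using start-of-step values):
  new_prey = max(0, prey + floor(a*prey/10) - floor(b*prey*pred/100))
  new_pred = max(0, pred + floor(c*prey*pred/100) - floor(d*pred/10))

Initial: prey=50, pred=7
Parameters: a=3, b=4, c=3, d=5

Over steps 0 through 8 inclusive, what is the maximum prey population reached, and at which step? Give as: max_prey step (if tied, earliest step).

Step 1: prey: 50+15-14=51; pred: 7+10-3=14
Step 2: prey: 51+15-28=38; pred: 14+21-7=28
Step 3: prey: 38+11-42=7; pred: 28+31-14=45
Step 4: prey: 7+2-12=0; pred: 45+9-22=32
Step 5: prey: 0+0-0=0; pred: 32+0-16=16
Step 6: prey: 0+0-0=0; pred: 16+0-8=8
Step 7: prey: 0+0-0=0; pred: 8+0-4=4
Step 8: prey: 0+0-0=0; pred: 4+0-2=2
Max prey = 51 at step 1

Answer: 51 1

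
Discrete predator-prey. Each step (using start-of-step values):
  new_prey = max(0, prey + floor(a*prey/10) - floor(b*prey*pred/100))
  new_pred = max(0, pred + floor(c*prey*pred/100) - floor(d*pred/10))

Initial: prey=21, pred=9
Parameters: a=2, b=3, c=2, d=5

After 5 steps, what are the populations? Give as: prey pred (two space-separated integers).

Step 1: prey: 21+4-5=20; pred: 9+3-4=8
Step 2: prey: 20+4-4=20; pred: 8+3-4=7
Step 3: prey: 20+4-4=20; pred: 7+2-3=6
Step 4: prey: 20+4-3=21; pred: 6+2-3=5
Step 5: prey: 21+4-3=22; pred: 5+2-2=5

Answer: 22 5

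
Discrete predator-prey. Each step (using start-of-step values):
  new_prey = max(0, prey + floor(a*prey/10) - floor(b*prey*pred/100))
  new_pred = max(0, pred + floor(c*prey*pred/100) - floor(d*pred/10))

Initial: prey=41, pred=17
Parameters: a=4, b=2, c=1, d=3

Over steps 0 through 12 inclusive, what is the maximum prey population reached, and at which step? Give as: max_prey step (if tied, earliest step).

Answer: 46 2

Derivation:
Step 1: prey: 41+16-13=44; pred: 17+6-5=18
Step 2: prey: 44+17-15=46; pred: 18+7-5=20
Step 3: prey: 46+18-18=46; pred: 20+9-6=23
Step 4: prey: 46+18-21=43; pred: 23+10-6=27
Step 5: prey: 43+17-23=37; pred: 27+11-8=30
Step 6: prey: 37+14-22=29; pred: 30+11-9=32
Step 7: prey: 29+11-18=22; pred: 32+9-9=32
Step 8: prey: 22+8-14=16; pred: 32+7-9=30
Step 9: prey: 16+6-9=13; pred: 30+4-9=25
Step 10: prey: 13+5-6=12; pred: 25+3-7=21
Step 11: prey: 12+4-5=11; pred: 21+2-6=17
Step 12: prey: 11+4-3=12; pred: 17+1-5=13
Max prey = 46 at step 2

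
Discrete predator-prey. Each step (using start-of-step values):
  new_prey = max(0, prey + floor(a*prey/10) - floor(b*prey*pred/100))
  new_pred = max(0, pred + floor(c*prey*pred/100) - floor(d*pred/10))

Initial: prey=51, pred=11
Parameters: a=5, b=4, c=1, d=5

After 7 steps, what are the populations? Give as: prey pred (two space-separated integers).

Answer: 47 18

Derivation:
Step 1: prey: 51+25-22=54; pred: 11+5-5=11
Step 2: prey: 54+27-23=58; pred: 11+5-5=11
Step 3: prey: 58+29-25=62; pred: 11+6-5=12
Step 4: prey: 62+31-29=64; pred: 12+7-6=13
Step 5: prey: 64+32-33=63; pred: 13+8-6=15
Step 6: prey: 63+31-37=57; pred: 15+9-7=17
Step 7: prey: 57+28-38=47; pred: 17+9-8=18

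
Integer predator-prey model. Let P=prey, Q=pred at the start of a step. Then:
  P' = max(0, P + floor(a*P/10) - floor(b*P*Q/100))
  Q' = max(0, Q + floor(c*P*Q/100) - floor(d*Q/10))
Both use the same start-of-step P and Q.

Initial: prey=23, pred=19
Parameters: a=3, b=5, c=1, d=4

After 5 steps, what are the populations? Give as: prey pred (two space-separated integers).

Step 1: prey: 23+6-21=8; pred: 19+4-7=16
Step 2: prey: 8+2-6=4; pred: 16+1-6=11
Step 3: prey: 4+1-2=3; pred: 11+0-4=7
Step 4: prey: 3+0-1=2; pred: 7+0-2=5
Step 5: prey: 2+0-0=2; pred: 5+0-2=3

Answer: 2 3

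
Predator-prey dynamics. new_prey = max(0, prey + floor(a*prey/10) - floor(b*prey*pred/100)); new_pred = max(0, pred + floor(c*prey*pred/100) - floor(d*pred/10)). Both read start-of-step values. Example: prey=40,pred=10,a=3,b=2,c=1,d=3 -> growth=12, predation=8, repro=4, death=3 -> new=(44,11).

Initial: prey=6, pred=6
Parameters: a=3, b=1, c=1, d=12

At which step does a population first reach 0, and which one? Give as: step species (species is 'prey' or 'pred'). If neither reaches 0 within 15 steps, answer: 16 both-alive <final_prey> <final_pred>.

Answer: 1 pred

Derivation:
Step 1: prey: 6+1-0=7; pred: 6+0-7=0
First extinction: pred at step 1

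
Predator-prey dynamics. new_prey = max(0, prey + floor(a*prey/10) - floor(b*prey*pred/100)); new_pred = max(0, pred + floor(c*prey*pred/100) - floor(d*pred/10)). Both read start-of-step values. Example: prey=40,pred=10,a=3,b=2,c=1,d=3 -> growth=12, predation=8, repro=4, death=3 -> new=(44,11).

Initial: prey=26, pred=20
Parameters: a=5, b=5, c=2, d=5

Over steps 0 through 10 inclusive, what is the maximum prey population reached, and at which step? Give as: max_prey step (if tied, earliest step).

Step 1: prey: 26+13-26=13; pred: 20+10-10=20
Step 2: prey: 13+6-13=6; pred: 20+5-10=15
Step 3: prey: 6+3-4=5; pred: 15+1-7=9
Step 4: prey: 5+2-2=5; pred: 9+0-4=5
Step 5: prey: 5+2-1=6; pred: 5+0-2=3
Step 6: prey: 6+3-0=9; pred: 3+0-1=2
Step 7: prey: 9+4-0=13; pred: 2+0-1=1
Step 8: prey: 13+6-0=19; pred: 1+0-0=1
Step 9: prey: 19+9-0=28; pred: 1+0-0=1
Step 10: prey: 28+14-1=41; pred: 1+0-0=1
Max prey = 41 at step 10

Answer: 41 10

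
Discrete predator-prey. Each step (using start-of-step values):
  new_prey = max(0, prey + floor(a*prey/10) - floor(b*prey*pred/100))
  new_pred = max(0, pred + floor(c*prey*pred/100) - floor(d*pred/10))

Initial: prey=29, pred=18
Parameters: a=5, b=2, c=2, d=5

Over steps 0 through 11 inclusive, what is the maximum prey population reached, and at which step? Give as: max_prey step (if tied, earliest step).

Step 1: prey: 29+14-10=33; pred: 18+10-9=19
Step 2: prey: 33+16-12=37; pred: 19+12-9=22
Step 3: prey: 37+18-16=39; pred: 22+16-11=27
Step 4: prey: 39+19-21=37; pred: 27+21-13=35
Step 5: prey: 37+18-25=30; pred: 35+25-17=43
Step 6: prey: 30+15-25=20; pred: 43+25-21=47
Step 7: prey: 20+10-18=12; pred: 47+18-23=42
Step 8: prey: 12+6-10=8; pred: 42+10-21=31
Step 9: prey: 8+4-4=8; pred: 31+4-15=20
Step 10: prey: 8+4-3=9; pred: 20+3-10=13
Step 11: prey: 9+4-2=11; pred: 13+2-6=9
Max prey = 39 at step 3

Answer: 39 3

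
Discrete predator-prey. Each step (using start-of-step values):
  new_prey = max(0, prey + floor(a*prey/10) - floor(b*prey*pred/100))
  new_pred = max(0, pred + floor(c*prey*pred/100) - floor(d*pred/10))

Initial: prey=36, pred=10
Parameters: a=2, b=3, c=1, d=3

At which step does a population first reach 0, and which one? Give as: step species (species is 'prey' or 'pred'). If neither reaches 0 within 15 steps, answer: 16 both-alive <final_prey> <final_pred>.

Answer: 16 both-alive 23 6

Derivation:
Step 1: prey: 36+7-10=33; pred: 10+3-3=10
Step 2: prey: 33+6-9=30; pred: 10+3-3=10
Step 3: prey: 30+6-9=27; pred: 10+3-3=10
Step 4: prey: 27+5-8=24; pred: 10+2-3=9
Step 5: prey: 24+4-6=22; pred: 9+2-2=9
Step 6: prey: 22+4-5=21; pred: 9+1-2=8
Step 7: prey: 21+4-5=20; pred: 8+1-2=7
Step 8: prey: 20+4-4=20; pred: 7+1-2=6
Step 9: prey: 20+4-3=21; pred: 6+1-1=6
Step 10: prey: 21+4-3=22; pred: 6+1-1=6
Step 11: prey: 22+4-3=23; pred: 6+1-1=6
Step 12: prey: 23+4-4=23; pred: 6+1-1=6
Steps 13-15: state stable at prey=23, pred=6 (no change)
No extinction within 15 steps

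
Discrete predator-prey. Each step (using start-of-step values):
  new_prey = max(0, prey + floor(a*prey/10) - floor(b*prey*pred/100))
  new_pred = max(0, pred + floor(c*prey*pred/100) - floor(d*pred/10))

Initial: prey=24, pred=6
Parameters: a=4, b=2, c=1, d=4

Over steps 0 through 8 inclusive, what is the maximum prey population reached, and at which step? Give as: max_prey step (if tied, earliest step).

Answer: 153 8

Derivation:
Step 1: prey: 24+9-2=31; pred: 6+1-2=5
Step 2: prey: 31+12-3=40; pred: 5+1-2=4
Step 3: prey: 40+16-3=53; pred: 4+1-1=4
Step 4: prey: 53+21-4=70; pred: 4+2-1=5
Step 5: prey: 70+28-7=91; pred: 5+3-2=6
Step 6: prey: 91+36-10=117; pred: 6+5-2=9
Step 7: prey: 117+46-21=142; pred: 9+10-3=16
Step 8: prey: 142+56-45=153; pred: 16+22-6=32
Max prey = 153 at step 8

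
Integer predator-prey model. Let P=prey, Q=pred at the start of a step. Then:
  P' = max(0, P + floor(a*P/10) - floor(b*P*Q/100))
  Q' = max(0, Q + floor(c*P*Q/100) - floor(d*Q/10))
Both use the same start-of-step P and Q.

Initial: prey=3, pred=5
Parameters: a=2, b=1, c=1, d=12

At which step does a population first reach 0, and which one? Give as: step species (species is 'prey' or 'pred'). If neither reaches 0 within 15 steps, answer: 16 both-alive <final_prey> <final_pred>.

Answer: 1 pred

Derivation:
Step 1: prey: 3+0-0=3; pred: 5+0-6=0
First extinction: pred at step 1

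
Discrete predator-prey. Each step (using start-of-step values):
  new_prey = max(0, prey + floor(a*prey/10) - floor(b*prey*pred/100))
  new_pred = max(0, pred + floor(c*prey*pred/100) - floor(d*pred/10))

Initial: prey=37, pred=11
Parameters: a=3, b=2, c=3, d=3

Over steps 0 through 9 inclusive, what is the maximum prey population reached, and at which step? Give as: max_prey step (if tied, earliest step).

Answer: 40 1

Derivation:
Step 1: prey: 37+11-8=40; pred: 11+12-3=20
Step 2: prey: 40+12-16=36; pred: 20+24-6=38
Step 3: prey: 36+10-27=19; pred: 38+41-11=68
Step 4: prey: 19+5-25=0; pred: 68+38-20=86
Step 5: prey: 0+0-0=0; pred: 86+0-25=61
Step 6: prey: 0+0-0=0; pred: 61+0-18=43
Step 7: prey: 0+0-0=0; pred: 43+0-12=31
Step 8: prey: 0+0-0=0; pred: 31+0-9=22
Step 9: prey: 0+0-0=0; pred: 22+0-6=16
Max prey = 40 at step 1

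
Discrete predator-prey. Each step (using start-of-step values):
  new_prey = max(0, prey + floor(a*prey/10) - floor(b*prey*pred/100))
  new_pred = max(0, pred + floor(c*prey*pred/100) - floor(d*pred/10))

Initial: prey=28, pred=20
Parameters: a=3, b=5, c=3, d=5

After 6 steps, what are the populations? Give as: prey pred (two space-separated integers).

Answer: 0 2

Derivation:
Step 1: prey: 28+8-28=8; pred: 20+16-10=26
Step 2: prey: 8+2-10=0; pred: 26+6-13=19
Step 3: prey: 0+0-0=0; pred: 19+0-9=10
Step 4: prey: 0+0-0=0; pred: 10+0-5=5
Step 5: prey: 0+0-0=0; pred: 5+0-2=3
Step 6: prey: 0+0-0=0; pred: 3+0-1=2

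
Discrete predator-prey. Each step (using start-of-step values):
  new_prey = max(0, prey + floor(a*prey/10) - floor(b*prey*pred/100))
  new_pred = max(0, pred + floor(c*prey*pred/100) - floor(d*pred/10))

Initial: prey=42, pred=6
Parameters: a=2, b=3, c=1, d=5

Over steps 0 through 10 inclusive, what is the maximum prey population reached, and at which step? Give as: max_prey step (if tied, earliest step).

Answer: 67 10

Derivation:
Step 1: prey: 42+8-7=43; pred: 6+2-3=5
Step 2: prey: 43+8-6=45; pred: 5+2-2=5
Step 3: prey: 45+9-6=48; pred: 5+2-2=5
Step 4: prey: 48+9-7=50; pred: 5+2-2=5
Step 5: prey: 50+10-7=53; pred: 5+2-2=5
Step 6: prey: 53+10-7=56; pred: 5+2-2=5
Step 7: prey: 56+11-8=59; pred: 5+2-2=5
Step 8: prey: 59+11-8=62; pred: 5+2-2=5
Step 9: prey: 62+12-9=65; pred: 5+3-2=6
Step 10: prey: 65+13-11=67; pred: 6+3-3=6
Max prey = 67 at step 10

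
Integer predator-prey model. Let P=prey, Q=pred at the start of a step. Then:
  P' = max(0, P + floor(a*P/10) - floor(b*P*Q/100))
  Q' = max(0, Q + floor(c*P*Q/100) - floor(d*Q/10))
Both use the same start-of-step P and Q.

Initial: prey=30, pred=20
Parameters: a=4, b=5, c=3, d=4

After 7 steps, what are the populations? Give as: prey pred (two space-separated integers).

Answer: 0 3

Derivation:
Step 1: prey: 30+12-30=12; pred: 20+18-8=30
Step 2: prey: 12+4-18=0; pred: 30+10-12=28
Step 3: prey: 0+0-0=0; pred: 28+0-11=17
Step 4: prey: 0+0-0=0; pred: 17+0-6=11
Step 5: prey: 0+0-0=0; pred: 11+0-4=7
Step 6: prey: 0+0-0=0; pred: 7+0-2=5
Step 7: prey: 0+0-0=0; pred: 5+0-2=3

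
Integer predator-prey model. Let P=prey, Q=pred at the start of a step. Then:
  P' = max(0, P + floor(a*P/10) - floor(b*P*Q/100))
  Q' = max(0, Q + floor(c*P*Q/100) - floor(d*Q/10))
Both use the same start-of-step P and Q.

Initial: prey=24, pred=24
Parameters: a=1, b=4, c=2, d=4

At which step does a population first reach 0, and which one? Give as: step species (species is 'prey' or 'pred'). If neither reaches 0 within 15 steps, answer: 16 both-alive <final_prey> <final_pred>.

Step 1: prey: 24+2-23=3; pred: 24+11-9=26
Step 2: prey: 3+0-3=0; pred: 26+1-10=17
First extinction: prey at step 2

Answer: 2 prey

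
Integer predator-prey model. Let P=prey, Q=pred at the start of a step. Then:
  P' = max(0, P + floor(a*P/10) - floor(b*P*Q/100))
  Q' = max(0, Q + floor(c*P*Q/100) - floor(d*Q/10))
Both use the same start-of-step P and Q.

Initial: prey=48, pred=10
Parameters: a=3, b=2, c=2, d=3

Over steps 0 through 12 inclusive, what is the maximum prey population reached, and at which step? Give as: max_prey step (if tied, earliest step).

Step 1: prey: 48+14-9=53; pred: 10+9-3=16
Step 2: prey: 53+15-16=52; pred: 16+16-4=28
Step 3: prey: 52+15-29=38; pred: 28+29-8=49
Step 4: prey: 38+11-37=12; pred: 49+37-14=72
Step 5: prey: 12+3-17=0; pred: 72+17-21=68
Step 6: prey: 0+0-0=0; pred: 68+0-20=48
Step 7: prey: 0+0-0=0; pred: 48+0-14=34
Step 8: prey: 0+0-0=0; pred: 34+0-10=24
Step 9: prey: 0+0-0=0; pred: 24+0-7=17
Step 10: prey: 0+0-0=0; pred: 17+0-5=12
Step 11: prey: 0+0-0=0; pred: 12+0-3=9
Step 12: prey: 0+0-0=0; pred: 9+0-2=7
Max prey = 53 at step 1

Answer: 53 1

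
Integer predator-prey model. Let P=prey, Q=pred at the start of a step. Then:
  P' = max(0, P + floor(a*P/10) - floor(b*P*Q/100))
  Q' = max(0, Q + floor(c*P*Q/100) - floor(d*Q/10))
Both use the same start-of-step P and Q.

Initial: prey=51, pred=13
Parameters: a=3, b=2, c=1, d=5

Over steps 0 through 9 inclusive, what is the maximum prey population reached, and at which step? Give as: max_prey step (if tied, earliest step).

Answer: 60 5

Derivation:
Step 1: prey: 51+15-13=53; pred: 13+6-6=13
Step 2: prey: 53+15-13=55; pred: 13+6-6=13
Step 3: prey: 55+16-14=57; pred: 13+7-6=14
Step 4: prey: 57+17-15=59; pred: 14+7-7=14
Step 5: prey: 59+17-16=60; pred: 14+8-7=15
Step 6: prey: 60+18-18=60; pred: 15+9-7=17
Step 7: prey: 60+18-20=58; pred: 17+10-8=19
Step 8: prey: 58+17-22=53; pred: 19+11-9=21
Step 9: prey: 53+15-22=46; pred: 21+11-10=22
Max prey = 60 at step 5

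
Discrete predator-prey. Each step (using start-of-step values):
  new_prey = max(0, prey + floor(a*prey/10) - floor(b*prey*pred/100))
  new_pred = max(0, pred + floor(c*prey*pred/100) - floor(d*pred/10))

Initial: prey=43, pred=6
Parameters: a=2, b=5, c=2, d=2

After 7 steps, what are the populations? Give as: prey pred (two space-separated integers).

Step 1: prey: 43+8-12=39; pred: 6+5-1=10
Step 2: prey: 39+7-19=27; pred: 10+7-2=15
Step 3: prey: 27+5-20=12; pred: 15+8-3=20
Step 4: prey: 12+2-12=2; pred: 20+4-4=20
Step 5: prey: 2+0-2=0; pred: 20+0-4=16
Step 6: prey: 0+0-0=0; pred: 16+0-3=13
Step 7: prey: 0+0-0=0; pred: 13+0-2=11

Answer: 0 11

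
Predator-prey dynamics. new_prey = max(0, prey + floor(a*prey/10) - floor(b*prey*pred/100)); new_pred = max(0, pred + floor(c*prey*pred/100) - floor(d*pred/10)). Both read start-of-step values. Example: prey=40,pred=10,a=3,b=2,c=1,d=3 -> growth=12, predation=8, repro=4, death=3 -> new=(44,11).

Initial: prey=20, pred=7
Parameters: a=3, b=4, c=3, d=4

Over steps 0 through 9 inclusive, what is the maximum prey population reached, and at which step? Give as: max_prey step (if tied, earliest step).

Answer: 21 1

Derivation:
Step 1: prey: 20+6-5=21; pred: 7+4-2=9
Step 2: prey: 21+6-7=20; pred: 9+5-3=11
Step 3: prey: 20+6-8=18; pred: 11+6-4=13
Step 4: prey: 18+5-9=14; pred: 13+7-5=15
Step 5: prey: 14+4-8=10; pred: 15+6-6=15
Step 6: prey: 10+3-6=7; pred: 15+4-6=13
Step 7: prey: 7+2-3=6; pred: 13+2-5=10
Step 8: prey: 6+1-2=5; pred: 10+1-4=7
Step 9: prey: 5+1-1=5; pred: 7+1-2=6
Max prey = 21 at step 1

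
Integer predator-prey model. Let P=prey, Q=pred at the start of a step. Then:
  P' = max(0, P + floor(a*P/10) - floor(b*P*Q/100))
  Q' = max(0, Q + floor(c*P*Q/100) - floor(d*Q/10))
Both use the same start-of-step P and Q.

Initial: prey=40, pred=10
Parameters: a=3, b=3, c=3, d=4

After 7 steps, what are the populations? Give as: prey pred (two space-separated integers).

Step 1: prey: 40+12-12=40; pred: 10+12-4=18
Step 2: prey: 40+12-21=31; pred: 18+21-7=32
Step 3: prey: 31+9-29=11; pred: 32+29-12=49
Step 4: prey: 11+3-16=0; pred: 49+16-19=46
Step 5: prey: 0+0-0=0; pred: 46+0-18=28
Step 6: prey: 0+0-0=0; pred: 28+0-11=17
Step 7: prey: 0+0-0=0; pred: 17+0-6=11

Answer: 0 11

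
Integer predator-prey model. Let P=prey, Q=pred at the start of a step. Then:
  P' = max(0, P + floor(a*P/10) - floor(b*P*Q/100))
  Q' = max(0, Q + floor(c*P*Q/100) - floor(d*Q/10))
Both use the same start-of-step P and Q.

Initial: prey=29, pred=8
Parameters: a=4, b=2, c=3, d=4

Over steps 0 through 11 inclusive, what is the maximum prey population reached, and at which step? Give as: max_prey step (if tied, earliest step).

Answer: 45 3

Derivation:
Step 1: prey: 29+11-4=36; pred: 8+6-3=11
Step 2: prey: 36+14-7=43; pred: 11+11-4=18
Step 3: prey: 43+17-15=45; pred: 18+23-7=34
Step 4: prey: 45+18-30=33; pred: 34+45-13=66
Step 5: prey: 33+13-43=3; pred: 66+65-26=105
Step 6: prey: 3+1-6=0; pred: 105+9-42=72
Step 7: prey: 0+0-0=0; pred: 72+0-28=44
Step 8: prey: 0+0-0=0; pred: 44+0-17=27
Step 9: prey: 0+0-0=0; pred: 27+0-10=17
Step 10: prey: 0+0-0=0; pred: 17+0-6=11
Step 11: prey: 0+0-0=0; pred: 11+0-4=7
Max prey = 45 at step 3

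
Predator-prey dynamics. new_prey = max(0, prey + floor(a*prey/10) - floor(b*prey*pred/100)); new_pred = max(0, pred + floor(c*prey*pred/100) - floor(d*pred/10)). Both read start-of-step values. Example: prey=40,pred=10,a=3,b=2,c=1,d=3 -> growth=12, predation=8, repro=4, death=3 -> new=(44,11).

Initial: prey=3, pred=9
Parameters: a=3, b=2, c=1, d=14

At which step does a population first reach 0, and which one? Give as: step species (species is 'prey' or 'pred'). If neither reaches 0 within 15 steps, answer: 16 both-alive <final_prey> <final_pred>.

Answer: 1 pred

Derivation:
Step 1: prey: 3+0-0=3; pred: 9+0-12=0
First extinction: pred at step 1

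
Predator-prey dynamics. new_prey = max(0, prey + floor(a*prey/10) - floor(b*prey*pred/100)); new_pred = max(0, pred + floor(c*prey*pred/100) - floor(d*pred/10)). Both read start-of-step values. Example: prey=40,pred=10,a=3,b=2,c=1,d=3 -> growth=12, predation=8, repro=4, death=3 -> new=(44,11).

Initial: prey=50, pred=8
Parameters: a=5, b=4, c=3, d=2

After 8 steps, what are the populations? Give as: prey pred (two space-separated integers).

Answer: 0 36

Derivation:
Step 1: prey: 50+25-16=59; pred: 8+12-1=19
Step 2: prey: 59+29-44=44; pred: 19+33-3=49
Step 3: prey: 44+22-86=0; pred: 49+64-9=104
Step 4: prey: 0+0-0=0; pred: 104+0-20=84
Step 5: prey: 0+0-0=0; pred: 84+0-16=68
Step 6: prey: 0+0-0=0; pred: 68+0-13=55
Step 7: prey: 0+0-0=0; pred: 55+0-11=44
Step 8: prey: 0+0-0=0; pred: 44+0-8=36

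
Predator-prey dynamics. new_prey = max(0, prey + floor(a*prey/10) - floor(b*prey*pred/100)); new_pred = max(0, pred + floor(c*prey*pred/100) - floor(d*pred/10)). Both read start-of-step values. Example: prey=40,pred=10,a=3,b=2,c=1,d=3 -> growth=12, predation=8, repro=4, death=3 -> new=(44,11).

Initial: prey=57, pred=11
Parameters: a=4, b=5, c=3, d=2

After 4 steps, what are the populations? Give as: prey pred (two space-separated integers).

Step 1: prey: 57+22-31=48; pred: 11+18-2=27
Step 2: prey: 48+19-64=3; pred: 27+38-5=60
Step 3: prey: 3+1-9=0; pred: 60+5-12=53
Step 4: prey: 0+0-0=0; pred: 53+0-10=43

Answer: 0 43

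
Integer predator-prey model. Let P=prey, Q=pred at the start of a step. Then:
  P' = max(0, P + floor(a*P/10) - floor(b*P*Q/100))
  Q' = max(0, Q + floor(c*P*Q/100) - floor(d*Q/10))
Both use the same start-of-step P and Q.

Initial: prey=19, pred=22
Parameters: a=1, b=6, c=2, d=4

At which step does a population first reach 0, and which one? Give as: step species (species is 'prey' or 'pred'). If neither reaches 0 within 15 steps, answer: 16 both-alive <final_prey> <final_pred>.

Step 1: prey: 19+1-25=0; pred: 22+8-8=22
First extinction: prey at step 1

Answer: 1 prey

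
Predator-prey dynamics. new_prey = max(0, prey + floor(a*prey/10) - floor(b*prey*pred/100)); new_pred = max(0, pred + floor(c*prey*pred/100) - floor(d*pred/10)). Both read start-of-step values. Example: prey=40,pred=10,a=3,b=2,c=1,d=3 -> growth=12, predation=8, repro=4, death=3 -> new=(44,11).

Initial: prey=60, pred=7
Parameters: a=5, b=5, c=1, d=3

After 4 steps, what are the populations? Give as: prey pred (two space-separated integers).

Step 1: prey: 60+30-21=69; pred: 7+4-2=9
Step 2: prey: 69+34-31=72; pred: 9+6-2=13
Step 3: prey: 72+36-46=62; pred: 13+9-3=19
Step 4: prey: 62+31-58=35; pred: 19+11-5=25

Answer: 35 25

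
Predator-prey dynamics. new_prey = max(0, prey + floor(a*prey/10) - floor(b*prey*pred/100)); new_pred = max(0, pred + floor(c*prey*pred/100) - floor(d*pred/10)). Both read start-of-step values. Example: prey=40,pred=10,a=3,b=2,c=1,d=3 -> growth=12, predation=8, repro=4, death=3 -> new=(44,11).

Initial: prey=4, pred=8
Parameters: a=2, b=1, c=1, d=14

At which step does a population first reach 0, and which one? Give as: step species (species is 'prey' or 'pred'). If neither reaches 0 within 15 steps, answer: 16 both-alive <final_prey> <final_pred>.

Step 1: prey: 4+0-0=4; pred: 8+0-11=0
First extinction: pred at step 1

Answer: 1 pred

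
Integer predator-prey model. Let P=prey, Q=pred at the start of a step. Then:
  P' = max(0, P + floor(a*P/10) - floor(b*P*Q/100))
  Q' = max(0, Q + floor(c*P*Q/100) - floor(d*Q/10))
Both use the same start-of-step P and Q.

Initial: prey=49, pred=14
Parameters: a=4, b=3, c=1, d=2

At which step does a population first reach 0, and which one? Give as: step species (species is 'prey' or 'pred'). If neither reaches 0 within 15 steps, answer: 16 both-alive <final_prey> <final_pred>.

Step 1: prey: 49+19-20=48; pred: 14+6-2=18
Step 2: prey: 48+19-25=42; pred: 18+8-3=23
Step 3: prey: 42+16-28=30; pred: 23+9-4=28
Step 4: prey: 30+12-25=17; pred: 28+8-5=31
Step 5: prey: 17+6-15=8; pred: 31+5-6=30
Step 6: prey: 8+3-7=4; pred: 30+2-6=26
Step 7: prey: 4+1-3=2; pred: 26+1-5=22
Step 8: prey: 2+0-1=1; pred: 22+0-4=18
Step 9: prey: 1+0-0=1; pred: 18+0-3=15
Step 10: prey: 1+0-0=1; pred: 15+0-3=12
Step 11: prey: 1+0-0=1; pred: 12+0-2=10
Step 12: prey: 1+0-0=1; pred: 10+0-2=8
Step 13: prey: 1+0-0=1; pred: 8+0-1=7
Step 14: prey: 1+0-0=1; pred: 7+0-1=6
Step 15: prey: 1+0-0=1; pred: 6+0-1=5
No extinction within 15 steps

Answer: 16 both-alive 1 5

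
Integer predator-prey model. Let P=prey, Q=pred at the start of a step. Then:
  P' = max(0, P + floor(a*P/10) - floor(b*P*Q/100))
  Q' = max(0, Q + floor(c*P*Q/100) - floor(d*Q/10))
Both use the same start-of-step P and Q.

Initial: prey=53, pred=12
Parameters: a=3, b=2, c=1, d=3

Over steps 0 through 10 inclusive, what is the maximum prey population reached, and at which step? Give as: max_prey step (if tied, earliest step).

Step 1: prey: 53+15-12=56; pred: 12+6-3=15
Step 2: prey: 56+16-16=56; pred: 15+8-4=19
Step 3: prey: 56+16-21=51; pred: 19+10-5=24
Step 4: prey: 51+15-24=42; pred: 24+12-7=29
Step 5: prey: 42+12-24=30; pred: 29+12-8=33
Step 6: prey: 30+9-19=20; pred: 33+9-9=33
Step 7: prey: 20+6-13=13; pred: 33+6-9=30
Step 8: prey: 13+3-7=9; pred: 30+3-9=24
Step 9: prey: 9+2-4=7; pred: 24+2-7=19
Step 10: prey: 7+2-2=7; pred: 19+1-5=15
Max prey = 56 at step 1

Answer: 56 1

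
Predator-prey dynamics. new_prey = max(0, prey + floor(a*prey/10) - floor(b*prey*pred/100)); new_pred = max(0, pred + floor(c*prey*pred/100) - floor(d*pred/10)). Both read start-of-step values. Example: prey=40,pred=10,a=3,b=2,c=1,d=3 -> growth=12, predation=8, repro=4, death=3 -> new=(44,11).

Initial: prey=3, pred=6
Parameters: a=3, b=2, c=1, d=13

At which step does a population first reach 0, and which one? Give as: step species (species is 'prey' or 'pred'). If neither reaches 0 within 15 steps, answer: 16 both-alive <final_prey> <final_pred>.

Answer: 1 pred

Derivation:
Step 1: prey: 3+0-0=3; pred: 6+0-7=0
First extinction: pred at step 1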